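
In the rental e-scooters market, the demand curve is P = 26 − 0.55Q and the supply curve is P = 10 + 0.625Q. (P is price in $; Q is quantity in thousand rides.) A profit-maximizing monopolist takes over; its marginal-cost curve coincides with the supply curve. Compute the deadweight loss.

$11.07 thousand

Competitive equilibrium: 26 − 0.55Q = 10 + 0.625Q → Q* = 13.617, P* = 18.5106.
Marginal revenue: MR = 26 − 1.1Q. Set MR = MC: 26 − 1.1Q = 10 + 0.625Q → Q_m = 9.2754.
Price P_m = 26 − 0.55·9.2754 = 20.8985; MC(Q_m) = 10 + 0.625·9.2754 = 15.7971.
Competitive Q* = 13.617, so ΔQ = 4.3416; wedge = 20.8985 − 15.7971 = 5.1014.
The triangle = ½ × 4.3416 × 5.1014 = $11.07 thousand.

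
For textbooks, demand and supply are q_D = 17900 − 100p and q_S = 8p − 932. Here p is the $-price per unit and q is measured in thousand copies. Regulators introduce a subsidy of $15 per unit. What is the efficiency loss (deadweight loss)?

$833.33 thousand

In inverse form: demand p = 179 − 0.01q, supply p = 116.5 + 0.125q.
Competitive equilibrium: 179 − 0.01q = 116.5 + 0.125q → q* = 462.963, p* = 174.3704.
The subsidy lowers effective supply by 15: p = 101.5 + 0.125q.
New quantity: 179 − 0.01q = 101.5 + 0.125q → q' = 574.0741.
Overproduction Δq = 574.0741 − 462.963 = 111.1111; wedge = subsidy = 15.
The triangle = ½ × 111.1111 × 15 = $833.33 thousand.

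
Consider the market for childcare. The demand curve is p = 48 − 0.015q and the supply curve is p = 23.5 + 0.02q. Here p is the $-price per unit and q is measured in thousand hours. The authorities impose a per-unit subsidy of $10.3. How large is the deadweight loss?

$1515.57 thousand

Competitive equilibrium: 48 − 0.015q = 23.5 + 0.02q → q* = 700, p* = 37.5.
The subsidy lowers effective supply by 10.3: p = 13.2 + 0.02q.
New quantity: 48 − 0.015q = 13.2 + 0.02q → q' = 994.2857.
Overproduction Δq = 994.2857 − 700 = 294.2857; wedge = subsidy = 10.3.
The triangle = ½ × 294.2857 × 10.3 = $1515.57 thousand.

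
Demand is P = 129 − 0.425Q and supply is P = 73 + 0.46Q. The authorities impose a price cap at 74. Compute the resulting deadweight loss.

1652.10

Competitive equilibrium: 129 − 0.425Q = 73 + 0.46Q → Q* = 63.2768, P* = 102.1073.
At the ceiling P = 74, quantity supplied = (74 − 73)/0.46 = 2.1739.
Willingness to pay at Q' = 2.1739: 129 − 0.425·2.1739 = 128.0761.
ΔQ = 63.2768 − 2.1739 = 61.1029; wedge = 128.0761 − 74 = 54.0761.
Welfare loss = ½ × 61.1029 × 54.0761 = 1652.10.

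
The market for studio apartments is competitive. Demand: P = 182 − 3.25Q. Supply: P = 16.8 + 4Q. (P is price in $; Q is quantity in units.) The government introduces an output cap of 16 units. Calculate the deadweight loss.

$166.94

Competitive equilibrium: 182 − 3.25Q = 16.8 + 4Q → Q* = 22.7862, P* = 107.9448.
At Q = 16: demand price = 182 − 3.25·16 = 130; supply price = 16.8 + 4·16 = 80.8.
ΔQ = 22.7862 − 16 = 6.7862; wedge = 130 − 80.8 = 49.2.
Deadweight loss = ½ × 6.7862 × 49.2 = $166.94.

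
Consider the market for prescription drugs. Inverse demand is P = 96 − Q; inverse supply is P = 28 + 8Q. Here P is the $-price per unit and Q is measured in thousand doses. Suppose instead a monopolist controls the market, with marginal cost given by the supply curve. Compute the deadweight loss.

$2.57 thousand

Competitive equilibrium: 96 − Q = 28 + 8Q → Q* = 7.5556, P* = 88.4444.
Marginal revenue: MR = 96 − 2Q. Set MR = MC: 96 − 2Q = 28 + 8Q → Q_m = 6.8.
Price P_m = 96 − 1·6.8 = 89.2; MC(Q_m) = 28 + 8·6.8 = 82.4.
Competitive Q* = 7.5556, so ΔQ = 0.7556; wedge = 89.2 − 82.4 = 6.8.
Deadweight loss = ½ × 0.7556 × 6.8 = $2.57 thousand.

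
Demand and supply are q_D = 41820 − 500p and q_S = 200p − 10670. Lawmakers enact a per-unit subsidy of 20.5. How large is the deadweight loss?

In inverse form: demand p = 83.64 − 0.002q, supply p = 53.35 + 0.005q.
Competitive equilibrium: 83.64 − 0.002q = 53.35 + 0.005q → q* = 4327.1429, p* = 74.9857.
The subsidy lowers effective supply by 20.5: p = 32.85 + 0.005q.
New quantity: 83.64 − 0.002q = 32.85 + 0.005q → q' = 7255.7143.
Overproduction Δq = 7255.7143 − 4327.1429 = 2928.5714; wedge = subsidy = 20.5.
DWL = ½ × 2928.5714 × 20.5 = 30017.86.

30017.86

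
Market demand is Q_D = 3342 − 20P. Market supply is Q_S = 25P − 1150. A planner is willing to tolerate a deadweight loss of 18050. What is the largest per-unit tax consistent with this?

In inverse form: demand P = 167.1 − 0.05Q, supply P = 46 + 0.04Q.
Competitive equilibrium: 167.1 − 0.05Q = 46 + 0.04Q → Q* = 1345.5556, P* = 99.8222.
A tax t gives ΔQ = t/0.09 and wedge t, so DWL = t²/0.18.
t²/0.18 = 18050 → t² = 3249 → t = 57.

57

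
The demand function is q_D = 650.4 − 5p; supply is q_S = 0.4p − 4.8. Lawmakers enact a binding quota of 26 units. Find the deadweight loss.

424.536

In inverse form: demand p = 130.08 − 0.2q, supply p = 12 + 2.5q.
Competitive equilibrium: 130.08 − 0.2q = 12 + 2.5q → q* = 43.73333, p* = 121.33333.
At q = 26: demand price = 130.08 − 0.2·26 = 124.88; supply price = 12 + 2.5·26 = 77.
Δq = 43.73333 − 26 = 17.73333; wedge = 124.88 − 77 = 47.88.
The triangle = ½ × 17.73333 × 47.88 = 424.536.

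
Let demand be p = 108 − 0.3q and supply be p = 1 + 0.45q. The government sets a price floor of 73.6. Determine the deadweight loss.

294

Competitive equilibrium: 108 − 0.3q = 1 + 0.45q → q* = 142.6667, p* = 65.2.
At the floor p = 73.6, quantity demanded = (108 − 73.6)/0.3 = 114.6667.
Sellers' marginal cost at q' = 114.6667: 1 + 0.45·114.6667 = 52.6.
Δq = 142.6667 − 114.6667 = 28; wedge = 73.6 − 52.6 = 21.
Welfare loss = ½ × 28 × 21 = 294.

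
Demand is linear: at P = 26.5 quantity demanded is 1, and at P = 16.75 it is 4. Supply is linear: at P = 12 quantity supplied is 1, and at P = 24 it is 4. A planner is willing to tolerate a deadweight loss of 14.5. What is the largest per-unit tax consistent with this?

14.5

Demand slope = (16.75 − 26.5)/(4 − 1) = −3.25, so P = 29.75 − 3.25Q.
Supply slope = (24 − 12)/(4 − 1) = 4, so P = 8 + 4Q.
Competitive equilibrium: 29.75 − 3.25Q = 8 + 4Q → Q* = 3, P* = 20.
A tax t gives ΔQ = t/7.25 and wedge t, so DWL = t²/14.5.
t²/14.5 = 14.5 → t² = 210.25 → t = 14.5.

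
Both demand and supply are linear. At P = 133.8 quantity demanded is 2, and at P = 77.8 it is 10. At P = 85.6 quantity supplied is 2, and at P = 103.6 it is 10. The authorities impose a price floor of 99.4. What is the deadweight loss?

0.41

Demand slope = (77.8 − 133.8)/(10 − 2) = −7, so P = 147.8 − 7Q.
Supply slope = (103.6 − 85.6)/(10 − 2) = 2.25, so P = 81.1 + 2.25Q.
Competitive equilibrium: 147.8 − 7Q = 81.1 + 2.25Q → Q* = 7.2108, P* = 97.3243.
At the floor P = 99.4, quantity demanded = (147.8 − 99.4)/7 = 6.9143.
Sellers' marginal cost at Q' = 6.9143: 81.1 + 2.25·6.9143 = 96.6572.
ΔQ = 7.2108 − 6.9143 = 0.2965; wedge = 99.4 − 96.6572 = 2.7428.
Deadweight loss = ½ × 0.2965 × 2.7428 = 0.41.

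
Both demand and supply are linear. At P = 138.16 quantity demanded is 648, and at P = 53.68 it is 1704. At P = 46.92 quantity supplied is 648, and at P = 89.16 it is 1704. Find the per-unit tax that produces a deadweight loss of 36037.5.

93

Demand slope = (53.68 − 138.16)/(1704 − 648) = −0.08, so P = 190 − 0.08Q.
Supply slope = (89.16 − 46.92)/(1704 − 648) = 0.04, so P = 21 + 0.04Q.
Competitive equilibrium: 190 − 0.08Q = 21 + 0.04Q → Q* = 1408.3333, P* = 77.3333.
A tax t gives ΔQ = t/0.12 and wedge t, so DWL = t²/0.24.
t²/0.24 = 36037.5 → t² = 8649 → t = 93.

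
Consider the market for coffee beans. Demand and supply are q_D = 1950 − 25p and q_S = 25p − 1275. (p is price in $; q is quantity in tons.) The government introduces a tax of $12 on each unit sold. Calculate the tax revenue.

In inverse form: demand p = 78 − 0.04q, supply p = 51 + 0.04q.
Competitive equilibrium: 78 − 0.04q = 51 + 0.04q → q* = 337.5, p* = 64.5.
With the tax, the buyer price exceeds the seller price by 12: (78 − 0.04q) − (51 + 0.04q) = 12 → q' = 187.5.
Tax revenue = 12 × 187.5 = $2250.

$2250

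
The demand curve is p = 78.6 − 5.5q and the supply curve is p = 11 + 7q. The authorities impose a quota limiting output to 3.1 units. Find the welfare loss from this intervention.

Competitive equilibrium: 78.6 − 5.5q = 11 + 7q → q* = 5.408, p* = 48.856.
At q = 3.1: demand price = 78.6 − 5.5·3.1 = 61.55; supply price = 11 + 7·3.1 = 32.7.
Δq = 5.408 − 3.1 = 2.308; wedge = 61.55 − 32.7 = 28.85.
DWL = ½ × 2.308 × 28.85 = 33.29.

33.29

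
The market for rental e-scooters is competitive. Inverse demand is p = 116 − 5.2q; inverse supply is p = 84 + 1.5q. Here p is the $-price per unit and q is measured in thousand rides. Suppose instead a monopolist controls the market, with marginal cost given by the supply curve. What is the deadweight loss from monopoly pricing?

$14.59 thousand

Competitive equilibrium: 116 − 5.2q = 84 + 1.5q → q* = 4.7761, p* = 91.1642.
Marginal revenue: MR = 116 − 10.4q. Set MR = MC: 116 − 10.4q = 84 + 1.5q → q_m = 2.6891.
Price p_m = 116 − 5.2·2.6891 = 102.0167; MC(q_m) = 84 + 1.5·2.6891 = 88.0337.
Competitive q* = 4.7761, so Δq = 2.087; wedge = 102.0167 − 88.0337 = 13.983.
Deadweight loss = ½ × 2.087 × 13.983 = $14.59 thousand.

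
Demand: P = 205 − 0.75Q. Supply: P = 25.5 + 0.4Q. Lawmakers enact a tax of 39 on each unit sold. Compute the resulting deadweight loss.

661.30

Competitive equilibrium: 205 − 0.75Q = 25.5 + 0.4Q → Q* = 156.08696, P* = 87.93478.
With the tax, the buyer price exceeds the seller price by 39: (205 − 0.75Q) − (25.5 + 0.4Q) = 39 → Q' = 122.17391.
ΔQ = 156.08696 − 122.17391 = 33.91305; the wedge equals the tax, 39.
The triangle = ½ × 33.91305 × 39 = 661.30.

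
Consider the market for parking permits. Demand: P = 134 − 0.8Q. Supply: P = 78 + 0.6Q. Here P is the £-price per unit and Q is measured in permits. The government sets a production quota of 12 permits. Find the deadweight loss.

£548.80

Competitive equilibrium: 134 − 0.8Q = 78 + 0.6Q → Q* = 40, P* = 102.
At Q = 12: demand price = 134 − 0.8·12 = 124.4; supply price = 78 + 0.6·12 = 85.2.
ΔQ = 40 − 12 = 28; wedge = 124.4 − 85.2 = 39.2.
Welfare loss = ½ × 28 × 39.2 = £548.80.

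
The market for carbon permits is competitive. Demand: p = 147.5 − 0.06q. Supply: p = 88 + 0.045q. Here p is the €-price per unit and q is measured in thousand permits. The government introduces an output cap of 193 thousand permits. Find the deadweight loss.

€7330.41 thousand

Competitive equilibrium: 147.5 − 0.06q = 88 + 0.045q → q* = 566.6667, p* = 113.5.
At q = 193: demand price = 147.5 − 0.06·193 = 135.92; supply price = 88 + 0.045·193 = 96.685.
Δq = 566.6667 − 193 = 373.6667; wedge = 135.92 − 96.685 = 39.235.
Deadweight loss = ½ × 373.6667 × 39.235 = €7330.41 thousand.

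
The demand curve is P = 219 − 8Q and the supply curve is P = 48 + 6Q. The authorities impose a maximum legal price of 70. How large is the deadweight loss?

511.43

Competitive equilibrium: 219 − 8Q = 48 + 6Q → Q* = 12.2143, P* = 121.2857.
At the ceiling P = 70, quantity supplied = (70 − 48)/6 = 3.6667.
Willingness to pay at Q' = 3.6667: 219 − 8·3.6667 = 189.6664.
ΔQ = 12.2143 − 3.6667 = 8.5476; wedge = 189.6664 − 70 = 119.6664.
DWL = ½ × 8.5476 × 119.6664 = 511.43.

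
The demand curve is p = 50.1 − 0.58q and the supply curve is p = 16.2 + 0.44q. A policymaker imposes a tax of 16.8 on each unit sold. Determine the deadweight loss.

138.35

Competitive equilibrium: 50.1 − 0.58q = 16.2 + 0.44q → q* = 33.2353, p* = 30.8235.
With the tax, the buyer price exceeds the seller price by 16.8: (50.1 − 0.58q) − (16.2 + 0.44q) = 16.8 → q' = 16.7647.
Δq = 33.2353 − 16.7647 = 16.4706; the wedge equals the tax, 16.8.
Welfare loss = ½ × 16.4706 × 16.8 = 138.35.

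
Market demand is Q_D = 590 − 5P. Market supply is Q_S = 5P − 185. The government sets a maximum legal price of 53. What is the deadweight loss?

3001.25

In inverse form: demand P = 118 − 0.2Q, supply P = 37 + 0.2Q.
Competitive equilibrium: 118 − 0.2Q = 37 + 0.2Q → Q* = 202.5, P* = 77.5.
At the ceiling P = 53, quantity supplied = (53 − 37)/0.2 = 80.
Willingness to pay at Q' = 80: 118 − 0.2·80 = 102.
ΔQ = 202.5 − 80 = 122.5; wedge = 102 − 53 = 49.
DWL = ½ × 122.5 × 49 = 3001.25.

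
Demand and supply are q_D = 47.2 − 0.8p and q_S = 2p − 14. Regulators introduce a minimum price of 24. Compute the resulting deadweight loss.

In inverse form: demand p = 59 − 1.25q, supply p = 7 + 0.5q.
Competitive equilibrium: 59 − 1.25q = 7 + 0.5q → q* = 29.7143, p* = 21.8571.
At the floor p = 24, quantity demanded = (59 − 24)/1.25 = 28.
Sellers' marginal cost at q' = 28: 7 + 0.5·28 = 21.
Δq = 29.7143 − 28 = 1.7143; wedge = 24 − 21 = 3.
The triangle = ½ × 1.7143 × 3 = 2.57.

2.57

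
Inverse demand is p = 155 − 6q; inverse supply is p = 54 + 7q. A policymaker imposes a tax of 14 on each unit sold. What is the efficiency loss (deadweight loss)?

Competitive equilibrium: 155 − 6q = 54 + 7q → q* = 7.7692, p* = 108.3846.
With the tax, the buyer price exceeds the seller price by 14: (155 − 6q) − (54 + 7q) = 14 → q' = 6.6923.
Δq = 7.7692 − 6.6923 = 1.0769; the wedge equals the tax, 14.
The triangle = ½ × 1.0769 × 14 = 7.54.

7.54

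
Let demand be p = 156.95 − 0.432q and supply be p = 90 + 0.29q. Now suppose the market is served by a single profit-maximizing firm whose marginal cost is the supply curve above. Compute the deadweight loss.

435

Competitive equilibrium: 156.95 − 0.432q = 90 + 0.29q → q* = 92.7285, p* = 116.8913.
Marginal revenue: MR = 156.95 − 0.864q. Set MR = MC: 156.95 − 0.864q = 90 + 0.29q → q_m = 58.0156.
Price p_m = 156.95 − 0.432·58.0156 = 131.8873; MC(q_m) = 90 + 0.29·58.0156 = 106.8245.
Competitive q* = 92.7285, so Δq = 34.7129; wedge = 131.8873 − 106.8245 = 25.0628.
Welfare loss = ½ × 34.7129 × 25.0628 = 435.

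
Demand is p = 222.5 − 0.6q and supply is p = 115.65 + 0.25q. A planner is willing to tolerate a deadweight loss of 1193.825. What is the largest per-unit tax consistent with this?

Competitive equilibrium: 222.5 − 0.6q = 115.65 + 0.25q → q* = 125.7059, p* = 147.0765.
A tax t gives Δq = t/0.85 and wedge t, so DWL = t²/1.7.
t²/1.7 = 1193.825 → t² = 2029.5025 → t = 45.05.

45.05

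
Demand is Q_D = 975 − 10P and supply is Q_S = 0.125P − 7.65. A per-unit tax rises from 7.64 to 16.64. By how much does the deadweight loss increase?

In inverse form: demand P = 97.5 − 0.1Q, supply P = 61.2 + 8Q.
Competitive equilibrium: 97.5 − 0.1Q = 61.2 + 8Q → Q* = 4.4815, P* = 97.0519.
For a per-unit tax t: ΔQ = t/8.1, so DWL = ½·t·(t/8.1) = t²/16.2.
At t = 7.64: DWL = 3.603. At t = 16.64: DWL = 17.092.
Increase = 17.092 − 3.603 = 13.49.

13.49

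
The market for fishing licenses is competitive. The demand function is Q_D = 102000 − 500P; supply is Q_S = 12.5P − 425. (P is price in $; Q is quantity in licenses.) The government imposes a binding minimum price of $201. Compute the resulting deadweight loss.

In inverse form: demand P = 204 − 0.002Q, supply P = 34 + 0.08Q.
Competitive equilibrium: 204 − 0.002Q = 34 + 0.08Q → Q* = 2073.1707, P* = 199.8537.
At the floor P = 201, quantity demanded = (204 − 201)/0.002 = 1500.
Sellers' marginal cost at Q' = 1500: 34 + 0.08·1500 = 154.
ΔQ = 2073.1707 − 1500 = 573.1707; wedge = 201 − 154 = 47.
The triangle = ½ × 573.1707 × 47 = $13469.51.

$13469.51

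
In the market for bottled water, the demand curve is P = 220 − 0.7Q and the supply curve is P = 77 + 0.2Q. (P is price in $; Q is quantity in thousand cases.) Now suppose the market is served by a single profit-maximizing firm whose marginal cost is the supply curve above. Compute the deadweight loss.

$2174.48 thousand

Competitive equilibrium: 220 − 0.7Q = 77 + 0.2Q → Q* = 158.8889, P* = 108.7778.
Marginal revenue: MR = 220 − 1.4Q. Set MR = MC: 220 − 1.4Q = 77 + 0.2Q → Q_m = 89.375.
Price P_m = 220 − 0.7·89.375 = 157.4375; MC(Q_m) = 77 + 0.2·89.375 = 94.875.
Competitive Q* = 158.8889, so ΔQ = 69.5139; wedge = 157.4375 − 94.875 = 62.5625.
Welfare loss = ½ × 69.5139 × 62.5625 = $2174.48 thousand.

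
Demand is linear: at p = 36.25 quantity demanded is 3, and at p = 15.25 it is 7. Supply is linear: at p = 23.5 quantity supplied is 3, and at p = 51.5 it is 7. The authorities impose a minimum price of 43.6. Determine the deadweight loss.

36.49

Demand slope = (15.25 − 36.25)/(7 − 3) = −5.25, so p = 52 − 5.25q.
Supply slope = (51.5 − 23.5)/(7 − 3) = 7, so p = 2.5 + 7q.
Competitive equilibrium: 52 − 5.25q = 2.5 + 7q → q* = 4.0408, p* = 30.7857.
At the floor p = 43.6, quantity demanded = (52 − 43.6)/5.25 = 1.6.
Sellers' marginal cost at q' = 1.6: 2.5 + 7·1.6 = 13.7.
Δq = 4.0408 − 1.6 = 2.4408; wedge = 43.6 − 13.7 = 29.9.
Welfare loss = ½ × 2.4408 × 29.9 = 36.49.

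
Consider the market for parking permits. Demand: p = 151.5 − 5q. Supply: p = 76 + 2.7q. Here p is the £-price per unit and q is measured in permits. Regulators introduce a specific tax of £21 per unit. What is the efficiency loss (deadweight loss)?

£28.64

Competitive equilibrium: 151.5 − 5q = 76 + 2.7q → q* = 9.8052, p* = 102.474.
With the tax, the buyer price exceeds the seller price by 21: (151.5 − 5q) − (76 + 2.7q) = 21 → q' = 7.0779.
Δq = 9.8052 − 7.0779 = 2.7273; the wedge equals the tax, 21.
The triangle = ½ × 2.7273 × 21 = £28.64.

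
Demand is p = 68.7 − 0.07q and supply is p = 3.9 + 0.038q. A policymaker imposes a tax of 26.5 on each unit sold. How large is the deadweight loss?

3251.16

Competitive equilibrium: 68.7 − 0.07q = 3.9 + 0.038q → q* = 600, p* = 26.7.
With the tax, the buyer price exceeds the seller price by 26.5: (68.7 − 0.07q) − (3.9 + 0.038q) = 26.5 → q' = 354.6296.
Δq = 600 − 354.6296 = 245.3704; the wedge equals the tax, 26.5.
DWL = ½ × 245.3704 × 26.5 = 3251.16.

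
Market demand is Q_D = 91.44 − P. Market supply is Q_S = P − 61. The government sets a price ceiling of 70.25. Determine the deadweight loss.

35.64

In inverse form: demand P = 91.44 − Q, supply P = 61 + Q.
Competitive equilibrium: 91.44 − Q = 61 + Q → Q* = 15.22, P* = 76.22.
At the ceiling P = 70.25, quantity supplied = (70.25 − 61)/1 = 9.25.
Willingness to pay at Q' = 9.25: 91.44 − 1·9.25 = 82.19.
ΔQ = 15.22 − 9.25 = 5.97; wedge = 82.19 − 70.25 = 11.94.
DWL = ½ × 5.97 × 11.94 = 35.64.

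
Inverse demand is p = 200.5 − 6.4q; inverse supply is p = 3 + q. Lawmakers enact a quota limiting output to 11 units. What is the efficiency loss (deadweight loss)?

Competitive equilibrium: 200.5 − 6.4q = 3 + q → q* = 26.6892, p* = 29.6892.
At q = 11: demand price = 200.5 − 6.4·11 = 130.1; supply price = 3 + 1·11 = 14.
Δq = 26.6892 − 11 = 15.6892; wedge = 130.1 − 14 = 116.1.
The triangle = ½ × 15.6892 × 116.1 = 910.76.

910.76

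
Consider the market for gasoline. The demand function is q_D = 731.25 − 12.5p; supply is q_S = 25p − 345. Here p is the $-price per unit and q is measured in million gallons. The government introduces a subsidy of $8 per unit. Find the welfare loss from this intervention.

In inverse form: demand p = 58.5 − 0.08q, supply p = 13.8 + 0.04q.
Competitive equilibrium: 58.5 − 0.08q = 13.8 + 0.04q → q* = 372.5, p* = 28.7.
The subsidy lowers effective supply by 8: p = 5.8 + 0.04q.
New quantity: 58.5 − 0.08q = 5.8 + 0.04q → q' = 439.1667.
Overproduction Δq = 439.1667 − 372.5 = 66.6667; wedge = subsidy = 8.
Deadweight loss = ½ × 66.6667 × 8 = $266.67 million.

$266.67 million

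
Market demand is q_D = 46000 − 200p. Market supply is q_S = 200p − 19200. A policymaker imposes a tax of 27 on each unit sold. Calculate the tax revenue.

288900

In inverse form: demand p = 230 − 0.005q, supply p = 96 + 0.005q.
Competitive equilibrium: 230 − 0.005q = 96 + 0.005q → q* = 13400, p* = 163.
With the tax, the buyer price exceeds the seller price by 27: (230 − 0.005q) − (96 + 0.005q) = 27 → q' = 10700.
Tax revenue = 27 × 10700 = 288900.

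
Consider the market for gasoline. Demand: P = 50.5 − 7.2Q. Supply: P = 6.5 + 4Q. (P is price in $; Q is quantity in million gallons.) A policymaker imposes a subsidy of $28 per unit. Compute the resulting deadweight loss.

$35 million

Competitive equilibrium: 50.5 − 7.2Q = 6.5 + 4Q → Q* = 3.9286, P* = 22.2143.
The subsidy lowers effective supply by 28: P = 4Q − 21.5.
New quantity: 50.5 − 7.2Q = 4Q − 21.5 → Q' = 6.4286.
Overproduction ΔQ = 6.4286 − 3.9286 = 2.5; wedge = subsidy = 28.
The triangle = ½ × 2.5 × 28 = $35 million.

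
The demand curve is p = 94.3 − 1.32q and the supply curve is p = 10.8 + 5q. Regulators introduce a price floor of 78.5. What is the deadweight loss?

Competitive equilibrium: 94.3 − 1.32q = 10.8 + 5q → q* = 13.212, p* = 76.8601.
At the floor p = 78.5, quantity demanded = (94.3 − 78.5)/1.32 = 11.9697.
Sellers' marginal cost at q' = 11.9697: 10.8 + 5·11.9697 = 70.6485.
Δq = 13.212 − 11.9697 = 1.2423; wedge = 78.5 − 70.6485 = 7.8515.
Deadweight loss = ½ × 1.2423 × 7.8515 = 4.88.

4.88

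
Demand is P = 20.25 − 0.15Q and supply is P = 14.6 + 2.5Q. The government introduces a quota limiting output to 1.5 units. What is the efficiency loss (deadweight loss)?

0.53

Competitive equilibrium: 20.25 − 0.15Q = 14.6 + 2.5Q → Q* = 2.1321, P* = 19.9302.
At Q = 1.5: demand price = 20.25 − 0.15·1.5 = 20.025; supply price = 14.6 + 2.5·1.5 = 18.35.
ΔQ = 2.1321 − 1.5 = 0.6321; wedge = 20.025 − 18.35 = 1.675.
The triangle = ½ × 0.6321 × 1.675 = 0.53.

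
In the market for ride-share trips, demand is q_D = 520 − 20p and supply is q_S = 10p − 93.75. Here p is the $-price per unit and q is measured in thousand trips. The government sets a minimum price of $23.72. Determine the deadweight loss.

$319.15 thousand

In inverse form: demand p = 26 − 0.05q, supply p = 9.375 + 0.1q.
Competitive equilibrium: 26 − 0.05q = 9.375 + 0.1q → q* = 110.8333, p* = 20.4583.
At the floor p = 23.72, quantity demanded = (26 − 23.72)/0.05 = 45.6.
Sellers' marginal cost at q' = 45.6: 9.375 + 0.1·45.6 = 13.935.
Δq = 110.8333 − 45.6 = 65.2333; wedge = 23.72 − 13.935 = 9.785.
DWL = ½ × 65.2333 × 9.785 = $319.15 thousand.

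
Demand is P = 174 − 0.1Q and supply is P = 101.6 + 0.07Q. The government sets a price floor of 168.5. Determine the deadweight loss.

Competitive equilibrium: 174 − 0.1Q = 101.6 + 0.07Q → Q* = 425.8824, P* = 131.4118.
At the floor P = 168.5, quantity demanded = (174 − 168.5)/0.1 = 55.
Sellers' marginal cost at Q' = 55: 101.6 + 0.07·55 = 105.45.
ΔQ = 425.8824 − 55 = 370.8824; wedge = 168.5 − 105.45 = 63.05.
DWL = ½ × 370.8824 × 63.05 = 11692.07.

11692.07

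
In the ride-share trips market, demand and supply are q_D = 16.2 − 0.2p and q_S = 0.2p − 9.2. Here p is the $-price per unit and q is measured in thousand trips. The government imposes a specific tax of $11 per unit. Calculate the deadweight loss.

In inverse form: demand p = 81 − 5q, supply p = 46 + 5q.
Competitive equilibrium: 81 − 5q = 46 + 5q → q* = 3.5, p* = 63.5.
With the tax, the buyer price exceeds the seller price by 11: (81 − 5q) − (46 + 5q) = 11 → q' = 2.4.
Δq = 3.5 − 2.4 = 1.1; the wedge equals the tax, 11.
Welfare loss = ½ × 1.1 × 11 = $6.05 thousand.

$6.05 thousand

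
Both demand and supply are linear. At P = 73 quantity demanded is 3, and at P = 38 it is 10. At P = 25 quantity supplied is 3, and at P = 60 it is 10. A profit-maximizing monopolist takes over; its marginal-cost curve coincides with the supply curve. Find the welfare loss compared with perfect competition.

33.80

Demand slope = (38 − 73)/(10 − 3) = −5, so P = 88 − 5Q.
Supply slope = (60 − 25)/(10 − 3) = 5, so P = 10 + 5Q.
Competitive equilibrium: 88 − 5Q = 10 + 5Q → Q* = 7.8, P* = 49.
Marginal revenue: MR = 88 − 10Q. Set MR = MC: 88 − 10Q = 10 + 5Q → Q_m = 5.2.
Price P_m = 88 − 5·5.2 = 62; MC(Q_m) = 10 + 5·5.2 = 36.
Competitive Q* = 7.8, so ΔQ = 2.6; wedge = 62 − 36 = 26.
DWL = ½ × 2.6 × 26 = 33.80.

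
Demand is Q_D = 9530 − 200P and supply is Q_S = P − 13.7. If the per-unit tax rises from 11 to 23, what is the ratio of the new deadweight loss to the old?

In inverse form: demand P = 47.65 − 0.005Q, supply P = 13.7 + Q.
Competitive equilibrium: 47.65 − 0.005Q = 13.7 + Q → Q* = 33.7811, P* = 47.4811.
For a per-unit tax t: ΔQ = t/1.005, so DWL = ½·t·(t/1.005) = t²/2.01.
At t = 11: DWL = 60.199. At t = 23: DWL = 263.184.
Ratio = (23/11)² = 4.372.

4.372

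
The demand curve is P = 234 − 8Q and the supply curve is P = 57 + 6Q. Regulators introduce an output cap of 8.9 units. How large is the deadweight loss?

Competitive equilibrium: 234 − 8Q = 57 + 6Q → Q* = 12.6429, P* = 132.8571.
At Q = 8.9: demand price = 234 − 8·8.9 = 162.8; supply price = 57 + 6·8.9 = 110.4.
ΔQ = 12.6429 − 8.9 = 3.7429; wedge = 162.8 − 110.4 = 52.4.
Deadweight loss = ½ × 3.7429 × 52.4 = 98.06.

98.06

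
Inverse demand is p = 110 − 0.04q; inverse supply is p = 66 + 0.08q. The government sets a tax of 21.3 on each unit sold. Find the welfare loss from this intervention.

1890.375

Competitive equilibrium: 110 − 0.04q = 66 + 0.08q → q* = 366.6667, p* = 95.3333.
With the tax, the buyer price exceeds the seller price by 21.3: (110 − 0.04q) − (66 + 0.08q) = 21.3 → q' = 189.1667.
Δq = 366.6667 − 189.1667 = 177.5; the wedge equals the tax, 21.3.
The triangle = ½ × 177.5 × 21.3 = 1890.375.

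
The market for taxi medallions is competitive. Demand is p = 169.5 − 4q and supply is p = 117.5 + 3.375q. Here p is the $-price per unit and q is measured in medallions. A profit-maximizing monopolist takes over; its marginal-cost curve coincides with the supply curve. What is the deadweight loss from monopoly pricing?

$22.67

Competitive equilibrium: 169.5 − 4q = 117.5 + 3.375q → q* = 7.0508, p* = 141.2966.
Marginal revenue: MR = 169.5 − 8q. Set MR = MC: 169.5 − 8q = 117.5 + 3.375q → q_m = 4.5714.
Price p_m = 169.5 − 4·4.5714 = 151.2144; MC(q_m) = 117.5 + 3.375·4.5714 = 132.9285.
Competitive q* = 7.0508, so Δq = 2.4794; wedge = 151.2144 − 132.9285 = 18.2859.
DWL = ½ × 2.4794 × 18.2859 = $22.67.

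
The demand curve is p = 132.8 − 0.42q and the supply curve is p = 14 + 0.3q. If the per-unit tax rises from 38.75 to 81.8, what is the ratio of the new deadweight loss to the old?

4.456

Competitive equilibrium: 132.8 − 0.42q = 14 + 0.3q → q* = 165, p* = 63.5.
For a per-unit tax t: Δq = t/0.72, so DWL = ½·t·(t/0.72) = t²/1.44.
At t = 38.75: DWL = 1042.752. At t = 81.8: DWL = 4646.694.
Ratio = (81.8/38.75)² = 4.456.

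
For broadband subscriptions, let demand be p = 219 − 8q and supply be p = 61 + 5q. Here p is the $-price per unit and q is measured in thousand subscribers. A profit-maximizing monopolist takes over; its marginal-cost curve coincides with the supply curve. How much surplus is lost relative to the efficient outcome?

$139.34 thousand

Competitive equilibrium: 219 − 8q = 61 + 5q → q* = 12.1538, p* = 121.7692.
Marginal revenue: MR = 219 − 16q. Set MR = MC: 219 − 16q = 61 + 5q → q_m = 7.5238.
Price p_m = 219 − 8·7.5238 = 158.8096; MC(q_m) = 61 + 5·7.5238 = 98.619.
Competitive q* = 12.1538, so Δq = 4.63; wedge = 158.8096 − 98.619 = 60.1906.
Deadweight loss = ½ × 4.63 × 60.1906 = $139.34 thousand.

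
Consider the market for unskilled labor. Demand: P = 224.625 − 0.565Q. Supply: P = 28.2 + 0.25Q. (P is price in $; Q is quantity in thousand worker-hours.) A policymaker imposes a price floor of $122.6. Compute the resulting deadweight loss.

Competitive equilibrium: 224.625 − 0.565Q = 28.2 + 0.25Q → Q* = 241.0123, P* = 88.4531.
At the floor P = 122.6, quantity demanded = (224.625 − 122.6)/0.565 = 180.5752.
Sellers' marginal cost at Q' = 180.5752: 28.2 + 0.25·180.5752 = 73.3438.
ΔQ = 241.0123 − 180.5752 = 60.4371; wedge = 122.6 − 73.3438 = 49.2562.
DWL = ½ × 60.4371 × 49.2562 = $1488.45 thousand.

$1488.45 thousand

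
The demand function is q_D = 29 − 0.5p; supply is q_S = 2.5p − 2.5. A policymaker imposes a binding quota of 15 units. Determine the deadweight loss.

91.875

In inverse form: demand p = 58 − 2q, supply p = 1 + 0.4q.
Competitive equilibrium: 58 − 2q = 1 + 0.4q → q* = 23.75, p* = 10.5.
At q = 15: demand price = 58 − 2·15 = 28; supply price = 1 + 0.4·15 = 7.
Δq = 23.75 − 15 = 8.75; wedge = 28 − 7 = 21.
DWL = ½ × 8.75 × 21 = 91.875.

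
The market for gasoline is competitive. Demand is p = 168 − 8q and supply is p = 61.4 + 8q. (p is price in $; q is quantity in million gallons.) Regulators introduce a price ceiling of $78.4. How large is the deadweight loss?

$164.71 million

Competitive equilibrium: 168 − 8q = 61.4 + 8q → q* = 6.6625, p* = 114.7.
At the ceiling p = 78.4, quantity supplied = (78.4 − 61.4)/8 = 2.125.
Willingness to pay at q' = 2.125: 168 − 8·2.125 = 151.
Δq = 6.6625 − 2.125 = 4.5375; wedge = 151 − 78.4 = 72.6.
Welfare loss = ½ × 4.5375 × 72.6 = $164.71 million.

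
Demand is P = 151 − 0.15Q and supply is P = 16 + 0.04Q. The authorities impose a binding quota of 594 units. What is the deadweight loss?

Competitive equilibrium: 151 − 0.15Q = 16 + 0.04Q → Q* = 710.5263, P* = 44.4211.
At Q = 594: demand price = 151 − 0.15·594 = 61.9; supply price = 16 + 0.04·594 = 39.76.
ΔQ = 710.5263 − 594 = 116.5263; wedge = 61.9 − 39.76 = 22.14.
DWL = ½ × 116.5263 × 22.14 = 1289.95.

1289.95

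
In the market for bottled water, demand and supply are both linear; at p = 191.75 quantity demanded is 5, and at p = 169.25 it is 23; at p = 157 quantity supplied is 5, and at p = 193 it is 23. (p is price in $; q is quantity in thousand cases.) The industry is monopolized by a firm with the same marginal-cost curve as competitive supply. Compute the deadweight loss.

Demand slope = (169.25 − 191.75)/(23 − 5) = −1.25, so p = 198 − 1.25q.
Supply slope = (193 − 157)/(23 − 5) = 2, so p = 147 + 2q.
Competitive equilibrium: 198 − 1.25q = 147 + 2q → q* = 15.6923, p* = 178.3846.
Marginal revenue: MR = 198 − 2.5q. Set MR = MC: 198 − 2.5q = 147 + 2q → q_m = 11.3333.
Price p_m = 198 − 1.25·11.3333 = 183.8334; MC(q_m) = 147 + 2·11.3333 = 169.6666.
Competitive q* = 15.6923, so Δq = 4.359; wedge = 183.8334 − 169.6666 = 14.1668.
Deadweight loss = ½ × 4.359 × 14.1668 = $30.88 thousand.

$30.88 thousand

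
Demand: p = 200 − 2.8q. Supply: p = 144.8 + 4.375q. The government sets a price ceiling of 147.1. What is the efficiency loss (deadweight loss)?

Competitive equilibrium: 200 − 2.8q = 144.8 + 4.375q → q* = 7.6934, p* = 178.4585.
At the ceiling p = 147.1, quantity supplied = (147.1 − 144.8)/4.375 = 0.5257.
Willingness to pay at q' = 0.5257: 200 − 2.8·0.5257 = 198.528.
Δq = 7.6934 − 0.5257 = 7.1677; wedge = 198.528 − 147.1 = 51.428.
Deadweight loss = ½ × 7.1677 × 51.428 = 184.31.

184.31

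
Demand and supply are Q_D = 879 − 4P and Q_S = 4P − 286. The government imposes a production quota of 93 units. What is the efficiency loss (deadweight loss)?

10353.06

In inverse form: demand P = 219.75 − 0.25Q, supply P = 71.5 + 0.25Q.
Competitive equilibrium: 219.75 − 0.25Q = 71.5 + 0.25Q → Q* = 296.5, P* = 145.625.
At Q = 93: demand price = 219.75 − 0.25·93 = 196.5; supply price = 71.5 + 0.25·93 = 94.75.
ΔQ = 296.5 − 93 = 203.5; wedge = 196.5 − 94.75 = 101.75.
Welfare loss = ½ × 203.5 × 101.75 = 10353.06.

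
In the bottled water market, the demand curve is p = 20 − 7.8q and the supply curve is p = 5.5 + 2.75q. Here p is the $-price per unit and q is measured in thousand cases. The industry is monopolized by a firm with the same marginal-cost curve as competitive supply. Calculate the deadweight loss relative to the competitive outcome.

$1.80 thousand

Competitive equilibrium: 20 − 7.8q = 5.5 + 2.75q → q* = 1.3744, p* = 9.2796.
Marginal revenue: MR = 20 − 15.6q. Set MR = MC: 20 − 15.6q = 5.5 + 2.75q → q_m = 0.7902.
Price p_m = 20 − 7.8·0.7902 = 13.8364; MC(q_m) = 5.5 + 2.75·0.7902 = 7.6731.
Competitive q* = 1.3744, so Δq = 0.5842; wedge = 13.8364 − 7.6731 = 6.1633.
The triangle = ½ × 0.5842 × 6.1633 = $1.80 thousand.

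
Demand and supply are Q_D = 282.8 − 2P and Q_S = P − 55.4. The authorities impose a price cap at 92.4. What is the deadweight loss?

310.08

In inverse form: demand P = 141.4 − 0.5Q, supply P = 55.4 + Q.
Competitive equilibrium: 141.4 − 0.5Q = 55.4 + Q → Q* = 57.3333, P* = 112.7333.
At the ceiling P = 92.4, quantity supplied = (92.4 − 55.4)/1 = 37.
Willingness to pay at Q' = 37: 141.4 − 0.5·37 = 122.9.
ΔQ = 57.3333 − 37 = 20.3333; wedge = 122.9 − 92.4 = 30.5.
Deadweight loss = ½ × 20.3333 × 30.5 = 310.08.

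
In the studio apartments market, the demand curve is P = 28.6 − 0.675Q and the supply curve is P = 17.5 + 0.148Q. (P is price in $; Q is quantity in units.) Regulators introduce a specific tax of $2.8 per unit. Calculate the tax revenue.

$28.24

Competitive equilibrium: 28.6 − 0.675Q = 17.5 + 0.148Q → Q* = 13.4872, P* = 19.4961.
With the tax, the buyer price exceeds the seller price by 2.8: (28.6 − 0.675Q) − (17.5 + 0.148Q) = 2.8 → Q' = 10.0851.
Tax revenue = 2.8 × 10.0851 = $28.24.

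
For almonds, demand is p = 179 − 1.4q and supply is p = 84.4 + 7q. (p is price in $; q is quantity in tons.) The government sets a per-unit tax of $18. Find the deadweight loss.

$19.29

Competitive equilibrium: 179 − 1.4q = 84.4 + 7q → q* = 11.2619, p* = 163.2333.
With the tax, the buyer price exceeds the seller price by 18: (179 − 1.4q) − (84.4 + 7q) = 18 → q' = 9.119.
Δq = 11.2619 − 9.119 = 2.1429; the wedge equals the tax, 18.
DWL = ½ × 2.1429 × 18 = $19.29.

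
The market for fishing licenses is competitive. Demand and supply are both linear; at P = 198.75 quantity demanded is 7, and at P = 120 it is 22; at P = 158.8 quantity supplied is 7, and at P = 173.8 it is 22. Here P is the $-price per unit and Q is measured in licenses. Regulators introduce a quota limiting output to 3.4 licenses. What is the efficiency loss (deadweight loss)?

Demand slope = (120 − 198.75)/(22 − 7) = −5.25, so P = 235.5 − 5.25Q.
Supply slope = (173.8 − 158.8)/(22 − 7) = 1, so P = 151.8 + Q.
Competitive equilibrium: 235.5 − 5.25Q = 151.8 + Q → Q* = 13.392, P* = 165.192.
At Q = 3.4: demand price = 235.5 − 5.25·3.4 = 217.65; supply price = 151.8 + 1·3.4 = 155.2.
ΔQ = 13.392 − 3.4 = 9.992; wedge = 217.65 − 155.2 = 62.45.
Deadweight loss = ½ × 9.992 × 62.45 = $312.

$312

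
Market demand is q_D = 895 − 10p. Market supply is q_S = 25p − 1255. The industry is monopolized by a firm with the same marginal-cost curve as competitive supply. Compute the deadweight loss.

957.65

In inverse form: demand p = 89.5 − 0.1q, supply p = 50.2 + 0.04q.
Competitive equilibrium: 89.5 − 0.1q = 50.2 + 0.04q → q* = 280.7143, p* = 61.4286.
Marginal revenue: MR = 89.5 − 0.2q. Set MR = MC: 89.5 − 0.2q = 50.2 + 0.04q → q_m = 163.75.
Price p_m = 89.5 − 0.1·163.75 = 73.125; MC(q_m) = 50.2 + 0.04·163.75 = 56.75.
Competitive q* = 280.7143, so Δq = 116.9643; wedge = 73.125 − 56.75 = 16.375.
DWL = ½ × 116.9643 × 16.375 = 957.65.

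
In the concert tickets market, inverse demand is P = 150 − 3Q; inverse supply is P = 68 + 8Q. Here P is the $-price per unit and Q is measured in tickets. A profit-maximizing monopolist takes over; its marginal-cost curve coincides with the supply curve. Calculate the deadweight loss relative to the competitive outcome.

$14.03

Competitive equilibrium: 150 − 3Q = 68 + 8Q → Q* = 7.4545, P* = 127.6364.
Marginal revenue: MR = 150 − 6Q. Set MR = MC: 150 − 6Q = 68 + 8Q → Q_m = 5.8571.
Price P_m = 150 − 3·5.8571 = 132.4287; MC(Q_m) = 68 + 8·5.8571 = 114.8568.
Competitive Q* = 7.4545, so ΔQ = 1.5974; wedge = 132.4287 − 114.8568 = 17.5719.
DWL = ½ × 1.5974 × 17.5719 = $14.03.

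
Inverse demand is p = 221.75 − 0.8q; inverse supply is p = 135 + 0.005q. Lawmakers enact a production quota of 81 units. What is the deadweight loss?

288.31

Competitive equilibrium: 221.75 − 0.8q = 135 + 0.005q → q* = 107.76398, p* = 135.53882.
At q = 81: demand price = 221.75 − 0.8·81 = 156.95; supply price = 135 + 0.005·81 = 135.405.
Δq = 107.76398 − 81 = 26.76398; wedge = 156.95 − 135.405 = 21.545.
Deadweight loss = ½ × 26.76398 × 21.545 = 288.31.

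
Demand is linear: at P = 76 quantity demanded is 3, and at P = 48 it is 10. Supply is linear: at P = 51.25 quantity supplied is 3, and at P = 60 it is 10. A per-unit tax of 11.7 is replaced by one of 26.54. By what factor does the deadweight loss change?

Demand slope = (48 − 76)/(10 − 3) = −4, so P = 88 − 4Q.
Supply slope = (60 − 51.25)/(10 − 3) = 1.25, so P = 47.5 + 1.25Q.
Competitive equilibrium: 88 − 4Q = 47.5 + 1.25Q → Q* = 7.7143, P* = 57.1429.
For a per-unit tax t: ΔQ = t/5.25, so DWL = ½·t·(t/5.25) = t²/10.5.
At t = 11.7: DWL = 13.037. At t = 26.54: DWL = 67.083.
Ratio = (26.54/11.7)² = 5.146.

5.146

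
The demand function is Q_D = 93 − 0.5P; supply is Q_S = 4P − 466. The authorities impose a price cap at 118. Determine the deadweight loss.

696.89

In inverse form: demand P = 186 − 2Q, supply P = 116.5 + 0.25Q.
Competitive equilibrium: 186 − 2Q = 116.5 + 0.25Q → Q* = 30.8889, P* = 124.2222.
At the ceiling P = 118, quantity supplied = (118 − 116.5)/0.25 = 6.
Willingness to pay at Q' = 6: 186 − 2·6 = 174.
ΔQ = 30.8889 − 6 = 24.8889; wedge = 174 − 118 = 56.
The triangle = ½ × 24.8889 × 56 = 696.89.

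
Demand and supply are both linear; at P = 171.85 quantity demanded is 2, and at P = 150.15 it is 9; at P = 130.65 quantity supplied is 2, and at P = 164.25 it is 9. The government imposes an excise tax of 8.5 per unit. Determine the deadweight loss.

4.57

Demand slope = (150.15 − 171.85)/(9 − 2) = −3.1, so P = 178.05 − 3.1Q.
Supply slope = (164.25 − 130.65)/(9 − 2) = 4.8, so P = 121.05 + 4.8Q.
Competitive equilibrium: 178.05 − 3.1Q = 121.05 + 4.8Q → Q* = 7.2152, P* = 155.6829.
With the tax, the buyer price exceeds the seller price by 8.5: (178.05 − 3.1Q) − (121.05 + 4.8Q) = 8.5 → Q' = 6.1392.
ΔQ = 7.2152 − 6.1392 = 1.076; the wedge equals the tax, 8.5.
Welfare loss = ½ × 1.076 × 8.5 = 4.57.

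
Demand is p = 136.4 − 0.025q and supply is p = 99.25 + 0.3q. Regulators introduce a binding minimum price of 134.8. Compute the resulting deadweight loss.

411.27

Competitive equilibrium: 136.4 − 0.025q = 99.25 + 0.3q → q* = 114.3077, p* = 133.5423.
At the floor p = 134.8, quantity demanded = (136.4 − 134.8)/0.025 = 64.
Sellers' marginal cost at q' = 64: 99.25 + 0.3·64 = 118.45.
Δq = 114.3077 − 64 = 50.3077; wedge = 134.8 − 118.45 = 16.35.
Welfare loss = ½ × 50.3077 × 16.35 = 411.27.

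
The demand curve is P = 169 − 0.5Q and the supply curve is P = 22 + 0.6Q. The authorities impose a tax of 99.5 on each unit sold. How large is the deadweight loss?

4500.11

Competitive equilibrium: 169 − 0.5Q = 22 + 0.6Q → Q* = 133.63636, P* = 102.18182.
With the tax, the buyer price exceeds the seller price by 99.5: (169 − 0.5Q) − (22 + 0.6Q) = 99.5 → Q' = 43.18182.
ΔQ = 133.63636 − 43.18182 = 90.45454; the wedge equals the tax, 99.5.
The triangle = ½ × 90.45454 × 99.5 = 4500.11.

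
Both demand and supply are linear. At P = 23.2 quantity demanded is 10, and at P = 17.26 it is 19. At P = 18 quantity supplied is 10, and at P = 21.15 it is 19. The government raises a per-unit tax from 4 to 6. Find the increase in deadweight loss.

Demand slope = (17.26 − 23.2)/(19 − 10) = −0.66, so P = 29.8 − 0.66Q.
Supply slope = (21.15 − 18)/(19 − 10) = 0.35, so P = 14.5 + 0.35Q.
Competitive equilibrium: 29.8 − 0.66Q = 14.5 + 0.35Q → Q* = 15.1485, P* = 19.802.
For a per-unit tax t: ΔQ = t/1.01, so DWL = ½·t·(t/1.01) = t²/2.02.
At t = 4: DWL = 7.921. At t = 6: DWL = 17.822.
Increase = 17.822 − 7.921 = 9.90.

9.90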